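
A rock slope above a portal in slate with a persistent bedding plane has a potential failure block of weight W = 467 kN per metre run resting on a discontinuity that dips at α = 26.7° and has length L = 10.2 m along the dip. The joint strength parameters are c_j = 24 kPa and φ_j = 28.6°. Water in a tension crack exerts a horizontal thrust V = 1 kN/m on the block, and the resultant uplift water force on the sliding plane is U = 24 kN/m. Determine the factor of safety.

Resolving the block weight along and normal to the plane and applying the Mohr–Coulomb strength on the joint:
N' = W cosα − U − V sinα = 467·cos26.7° − 24 − 1·sin26.7° = 392.8 kN/m
Driving force T = W sinα + V cosα = 467·sin26.7° + 1·cos26.7° = 210.7 kN/m
Resisting force R = c_j·L + N'·tanφ_j = 24·10.2 + 392.8·tan28.6° = 244.8 + 214.1 = 458.9 kN/m
FS = R / T = 458.9 / 210.7 = 2.178

FS = 2.18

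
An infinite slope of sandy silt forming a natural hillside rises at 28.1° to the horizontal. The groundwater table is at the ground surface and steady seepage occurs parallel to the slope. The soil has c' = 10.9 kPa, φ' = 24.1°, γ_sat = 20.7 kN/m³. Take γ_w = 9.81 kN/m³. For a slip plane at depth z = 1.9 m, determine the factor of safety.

With seepage parallel to the slope and the water table at the surface, the effective normal stress on the slip plane uses the buoyant unit weight γ' = γ_sat − γ_w while the driving shear stress uses γ_sat:
FS = [c' + γ' z cos²β tanφ'] / [γ_sat z sinβ cosβ]
γ' = 20.7 − 9.81 = 10.89 kN/m³
Numerator = 10.9 + 10.89·1.9·cos²28.1°·tan24.1° = 10.9 + 10.89·1.9·0.7781·0.4473 = 18.102 kPa
Denominator = 20.7·1.9·sin28.1°·cos28.1° = 20.7·1.9·0.4710·0.8821 = 16.341 kPa
FS = 18.102 / 16.341 = 1.108

FS = 1.11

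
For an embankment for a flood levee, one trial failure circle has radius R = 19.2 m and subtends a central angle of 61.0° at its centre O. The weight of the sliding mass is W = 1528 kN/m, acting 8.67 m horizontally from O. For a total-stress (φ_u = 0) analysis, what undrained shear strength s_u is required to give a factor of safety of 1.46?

FS = s_u·L_a·R / (W·d), so s_u = FS·W·d / (L_a·R).
Arc length L_a = R·θ = 19.2·(61.0°·π/180) = 19.2·1.0647 = 20.44 m
s_u = 1.46·1528·8.67 / (20.44·19.2) = 19341.7 / 392.47 = 49.28 kPa

s_u = 49.3 kPa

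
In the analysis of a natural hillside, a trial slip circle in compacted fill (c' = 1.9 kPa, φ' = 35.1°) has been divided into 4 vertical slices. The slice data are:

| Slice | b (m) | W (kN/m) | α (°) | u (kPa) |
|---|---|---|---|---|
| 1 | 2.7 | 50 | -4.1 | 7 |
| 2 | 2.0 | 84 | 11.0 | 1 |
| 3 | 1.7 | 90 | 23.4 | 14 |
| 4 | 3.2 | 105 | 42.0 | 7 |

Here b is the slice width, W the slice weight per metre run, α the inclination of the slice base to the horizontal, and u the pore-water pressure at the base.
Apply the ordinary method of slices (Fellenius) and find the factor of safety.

Ordinary method of slices: FS = Σ[c'·Δl_i + (W_i cosα_i − u_i·Δl_i)·tanφ'] / Σ W_i sinα_i, with Δl_i = b_i / cosα_i.
Slice 1: Δl = 2.7/cos(-4.1°) = 2.707 m; N'_1 = 50·cos(-4.1°) − 7·2.707 = 30.9; c'Δl = 5.14; W sinα = -3.6
Slice 2: Δl = 2.0/cos11.0° = 2.037 m; N'_2 = 84·cos11.0° − 1·2.037 = 80.4; c'Δl = 3.87; W sinα = 16.0
Slice 3: Δl = 1.7/cos23.4° = 1.852 m; N'_3 = 90·cos23.4° − 14·1.852 = 56.7; c'Δl = 3.52; W sinα = 35.7
Slice 4: Δl = 3.2/cos42.0° = 4.306 m; N'_4 = 105·cos42.0° − 7·4.306 = 47.9; c'Δl = 8.18; W sinα = 70.3
Σc'Δl = 20.7 kN/m; ΣN' = 215.9 kN/m; ΣW sinα = 118.5 kN/m
Resisting = 20.7 + 215.9·tan35.1° = 20.7 + 151.7 = 172.4 kN/m
FS = 172.4 / 118.5 = 1.456

FS = 1.46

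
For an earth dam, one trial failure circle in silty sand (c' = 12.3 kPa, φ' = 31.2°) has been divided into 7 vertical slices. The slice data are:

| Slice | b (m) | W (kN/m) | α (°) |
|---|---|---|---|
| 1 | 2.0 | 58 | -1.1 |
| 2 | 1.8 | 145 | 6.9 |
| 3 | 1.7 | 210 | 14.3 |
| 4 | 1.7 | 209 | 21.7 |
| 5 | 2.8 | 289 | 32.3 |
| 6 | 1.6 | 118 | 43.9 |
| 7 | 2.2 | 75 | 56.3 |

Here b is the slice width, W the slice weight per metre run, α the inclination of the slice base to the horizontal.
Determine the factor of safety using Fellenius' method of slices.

FS = 1.79

Ordinary method of slices: FS = Σ[c'·Δl_i + (W_i cosα_i)·tanφ'] / Σ W_i sinα_i, with Δl_i = b_i / cosα_i.
Slice 1: Δl = 2.0/cos(-1.1°) = 2.000 m; N'_1 = 58·cos(-1.1°) = 58.0; c'Δl = 24.60; W sinα = -1.1
Slice 2: Δl = 1.8/cos6.9° = 1.813 m; N'_2 = 145·cos6.9° = 143.9; c'Δl = 22.30; W sinα = 17.4
Slice 3: Δl = 1.7/cos14.3° = 1.754 m; N'_3 = 210·cos14.3° = 203.5; c'Δl = 21.58; W sinα = 51.9
Slice 4: Δl = 1.7/cos21.7° = 1.830 m; N'_4 = 209·cos21.7° = 194.2; c'Δl = 22.50; W sinα = 77.3
Slice 5: Δl = 2.8/cos32.3° = 3.313 m; N'_5 = 289·cos32.3° = 244.3; c'Δl = 40.74; W sinα = 154.4
Slice 6: Δl = 1.6/cos43.9° = 2.221 m; N'_6 = 118·cos43.9° = 85.0; c'Δl = 27.31; W sinα = 81.8
Slice 7: Δl = 2.2/cos56.3° = 3.965 m; N'_7 = 75·cos56.3° = 41.6; c'Δl = 48.77; W sinα = 62.4
Σc'Δl = 207.8 kN/m; ΣN' = 970.5 kN/m; ΣW sinα = 444.1 kN/m
Resisting = 207.8 + 970.5·tan31.2° = 207.8 + 587.8 = 795.6 kN/m
FS = 795.6 / 444.1 = 1.791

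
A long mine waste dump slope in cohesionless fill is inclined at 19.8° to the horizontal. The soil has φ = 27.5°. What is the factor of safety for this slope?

FS = 1.45

For a dry cohesionless infinite slope the factor of safety is FS = tanφ / tanβ.
FS = tan27.5° / tan19.8° = 0.5206 / 0.3600 = 1.446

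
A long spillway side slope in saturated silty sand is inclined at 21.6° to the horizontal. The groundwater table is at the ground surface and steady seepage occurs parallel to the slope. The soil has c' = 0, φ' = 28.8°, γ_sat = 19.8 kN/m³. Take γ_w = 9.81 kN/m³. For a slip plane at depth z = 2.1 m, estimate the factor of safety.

With seepage parallel to the slope and the water table at the surface, the effective normal stress on the slip plane uses the buoyant unit weight γ' = γ_sat − γ_w while the driving shear stress uses γ_sat:
FS = [c' + γ' z cos²β tanφ'] / [γ_sat z sinβ cosβ]
(For c' = 0 this reduces to FS = (γ'/γ_sat)·tanφ'/tanβ.)
γ' = 19.8 − 9.81 = 9.99 kN/m³
Numerator = 0.0 + 9.99·2.1·cos²21.6°·tan28.8° = 0.0 + 9.99·2.1·0.8645·0.5498 = 9.970 kPa
Denominator = 19.8·2.1·sin21.6°·cos21.6° = 19.8·2.1·0.3681·0.9298 = 14.232 kPa
FS = 9.970 / 14.232 = 0.701

FS = 0.70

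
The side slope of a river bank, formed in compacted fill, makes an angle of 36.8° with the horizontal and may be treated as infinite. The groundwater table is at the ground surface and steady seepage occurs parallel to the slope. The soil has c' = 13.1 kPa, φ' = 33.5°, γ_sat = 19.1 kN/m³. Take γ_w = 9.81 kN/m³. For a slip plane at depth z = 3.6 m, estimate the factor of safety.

With seepage parallel to the slope and the water table at the surface, the effective normal stress on the slip plane uses the buoyant unit weight γ' = γ_sat − γ_w while the driving shear stress uses γ_sat:
FS = [c' + γ' z cos²β tanφ'] / [γ_sat z sinβ cosβ]
γ' = 19.1 − 9.81 = 9.29 kN/m³
Numerator = 13.1 + 9.29·3.6·cos²36.8°·tan33.5° = 13.1 + 9.29·3.6·0.6412·0.6619 = 27.293 kPa
Denominator = 19.1·3.6·sin36.8°·cos36.8° = 19.1·3.6·0.5990·0.8007 = 32.981 kPa
FS = 27.293 / 32.981 = 0.828

FS = 0.83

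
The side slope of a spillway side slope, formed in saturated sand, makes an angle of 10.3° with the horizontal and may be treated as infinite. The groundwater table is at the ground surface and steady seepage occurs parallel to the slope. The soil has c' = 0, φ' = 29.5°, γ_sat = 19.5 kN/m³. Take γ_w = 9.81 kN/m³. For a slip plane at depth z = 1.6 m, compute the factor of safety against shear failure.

With seepage parallel to the slope and the water table at the surface, the effective normal stress on the slip plane uses the buoyant unit weight γ' = γ_sat − γ_w while the driving shear stress uses γ_sat:
FS = [c' + γ' z cos²β tanφ'] / [γ_sat z sinβ cosβ]
(For c' = 0 this reduces to FS = (γ'/γ_sat)·tanφ'/tanβ.)
γ' = 19.5 − 9.81 = 9.69 kN/m³
Numerator = 0.0 + 9.69·1.6·cos²10.3°·tan29.5° = 0.0 + 9.69·1.6·0.9680·0.5658 = 8.491 kPa
Denominator = 19.5·1.6·sin10.3°·cos10.3° = 19.5·1.6·0.1788·0.9839 = 5.489 kPa
FS = 8.491 / 5.489 = 1.547

FS = 1.55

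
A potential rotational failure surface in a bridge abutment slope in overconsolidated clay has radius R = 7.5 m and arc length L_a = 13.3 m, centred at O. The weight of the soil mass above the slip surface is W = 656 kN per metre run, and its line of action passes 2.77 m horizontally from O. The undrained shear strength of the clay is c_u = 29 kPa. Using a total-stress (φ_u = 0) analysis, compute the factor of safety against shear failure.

Taking moments about the centre O, the resisting moment is provided by the undrained shear strength acting along the arc:
M_R = c_u·L_a·R = 29·13.30·7.5 = 2892.8 kN·m/m
M_D = W·d = 656·2.77 = 1817.1 kN·m/m
FS = M_R / M_D = 2892.8 / 1817.1 = 1.592

FS = 1.59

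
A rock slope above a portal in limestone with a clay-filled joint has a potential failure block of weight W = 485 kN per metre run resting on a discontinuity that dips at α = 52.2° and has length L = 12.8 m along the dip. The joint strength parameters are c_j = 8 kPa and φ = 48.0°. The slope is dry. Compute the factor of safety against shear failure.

Resolving the block weight along and normal to the plane and applying the Mohr–Coulomb strength on the joint:
N' = W cosα = 485·cos52.2° = 297.3 kN/m
Driving force T = W sinα = 485·sin52.2° = 383.2 kN/m
Resisting force R = c_j·L + N'·tanφ = 8·12.8 + 297.3·tan48.0° = 102.4 + 330.1 = 432.5 kN/m
FS = R / T = 432.5 / 383.2 = 1.129

FS = 1.13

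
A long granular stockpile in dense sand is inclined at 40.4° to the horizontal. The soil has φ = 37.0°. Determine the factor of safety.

For a dry cohesionless infinite slope the factor of safety is FS = tanφ / tanβ.
FS = tan37.0° / tan40.4° = 0.7536 / 0.8511 = 0.885

FS = 0.89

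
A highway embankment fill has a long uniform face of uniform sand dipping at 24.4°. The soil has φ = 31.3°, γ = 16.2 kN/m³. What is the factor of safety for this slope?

For a dry cohesionless infinite slope the factor of safety is FS = tanφ / tanβ.
FS = tan31.3° / tan24.4° = 0.6080 / 0.4536 = 1.340

FS = 1.34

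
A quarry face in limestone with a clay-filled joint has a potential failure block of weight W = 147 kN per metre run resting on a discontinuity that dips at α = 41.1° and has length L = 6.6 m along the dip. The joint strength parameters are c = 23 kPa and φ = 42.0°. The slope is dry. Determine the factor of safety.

Resolving the block weight along and normal to the plane and applying the Mohr–Coulomb strength on the joint:
N' = W cosα = 147·cos41.1° = 110.8 kN/m
Driving force T = W sinα = 147·sin41.1° = 96.6 kN/m
Resisting force R = c·L + N'·tanφ = 23·6.6 + 110.8·tan42.0° = 151.8 + 99.7 = 251.5 kN/m
FS = R / T = 251.5 / 96.6 = 2.603

FS = 2.60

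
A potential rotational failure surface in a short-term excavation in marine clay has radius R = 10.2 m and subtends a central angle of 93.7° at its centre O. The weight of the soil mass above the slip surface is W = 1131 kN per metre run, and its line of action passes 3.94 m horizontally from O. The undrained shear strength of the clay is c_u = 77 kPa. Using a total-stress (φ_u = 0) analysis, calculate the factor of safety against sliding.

FS = 2.94

Taking moments about the centre O, the resisting moment is provided by the undrained shear strength acting along the arc:
Arc length L_a = R·θ = 10.2·(93.7°·π/180) = 10.2·1.6354 = 16.68 m
M_R = c_u·L_a·R = 77·16.68·10.2 = 13101.1 kN·m/m
M_D = W·d = 1131·3.94 = 4456.1 kN·m/m
FS = M_R / M_D = 13101.1 / 4456.1 = 2.940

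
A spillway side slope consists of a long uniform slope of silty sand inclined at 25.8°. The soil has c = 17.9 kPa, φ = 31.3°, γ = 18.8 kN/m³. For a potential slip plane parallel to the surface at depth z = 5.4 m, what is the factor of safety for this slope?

For an infinite slope with a slip plane parallel to the surface (no pore pressure): FS = [c + γz cos²β tanφ] / [γz sinβ cosβ].
γz = 18.8·5.4 = 101.52 kN/m²
Numerator = 17.9 + 101.52·cos²25.8°·tan31.3° = 17.9 + 101.52·0.8106·0.6080 = 67.933 kPa
Denominator = 101.52·sin25.8°·cos25.8° = 101.52·0.4352·0.9003 = 39.780 kPa
FS = 67.933 / 39.780 = 1.708

FS = 1.71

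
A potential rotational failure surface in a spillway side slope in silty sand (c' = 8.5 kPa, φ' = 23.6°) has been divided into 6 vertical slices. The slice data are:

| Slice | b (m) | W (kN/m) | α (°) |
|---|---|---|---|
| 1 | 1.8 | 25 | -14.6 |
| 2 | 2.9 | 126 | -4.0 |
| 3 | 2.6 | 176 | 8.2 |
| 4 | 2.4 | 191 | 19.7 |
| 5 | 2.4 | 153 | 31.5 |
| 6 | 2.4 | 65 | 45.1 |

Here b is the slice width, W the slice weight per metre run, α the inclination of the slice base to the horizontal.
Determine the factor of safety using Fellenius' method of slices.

Ordinary method of slices: FS = Σ[c'·Δl_i + (W_i cosα_i)·tanφ'] / Σ W_i sinα_i, with Δl_i = b_i / cosα_i.
Slice 1: Δl = 1.8/cos(-14.6°) = 1.860 m; N'_1 = 25·cos(-14.6°) = 24.2; c'Δl = 15.81; W sinα = -6.3
Slice 2: Δl = 2.9/cos(-4.0°) = 2.907 m; N'_2 = 126·cos(-4.0°) = 125.7; c'Δl = 24.71; W sinα = -8.8
Slice 3: Δl = 2.6/cos8.2° = 2.627 m; N'_3 = 176·cos8.2° = 174.2; c'Δl = 22.33; W sinα = 25.1
Slice 4: Δl = 2.4/cos19.7° = 2.549 m; N'_4 = 191·cos19.7° = 179.8; c'Δl = 21.67; W sinα = 64.4
Slice 5: Δl = 2.4/cos31.5° = 2.815 m; N'_5 = 153·cos31.5° = 130.5; c'Δl = 23.93; W sinα = 79.9
Slice 6: Δl = 2.4/cos45.1° = 3.400 m; N'_6 = 65·cos45.1° = 45.9; c'Δl = 28.90; W sinα = 46.0
Σc'Δl = 137.3 kN/m; ΣN' = 680.2 kN/m; ΣW sinα = 200.4 kN/m
Resisting = 137.3 + 680.2·tan23.6° = 137.3 + 297.2 = 434.5 kN/m
FS = 434.5 / 200.4 = 2.169

FS = 2.17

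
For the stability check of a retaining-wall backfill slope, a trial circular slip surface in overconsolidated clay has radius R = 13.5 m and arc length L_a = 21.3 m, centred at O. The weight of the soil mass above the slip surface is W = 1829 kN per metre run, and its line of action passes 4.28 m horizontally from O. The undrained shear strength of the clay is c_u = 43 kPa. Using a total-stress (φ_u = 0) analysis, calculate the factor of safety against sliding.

FS = 1.58

Taking moments about the centre O, the resisting moment is provided by the undrained shear strength acting along the arc:
M_R = c_u·L_a·R = 43·21.30·13.5 = 12364.6 kN·m/m
M_D = W·d = 1829·4.28 = 7828.1 kN·m/m
FS = M_R / M_D = 12364.6 / 7828.1 = 1.580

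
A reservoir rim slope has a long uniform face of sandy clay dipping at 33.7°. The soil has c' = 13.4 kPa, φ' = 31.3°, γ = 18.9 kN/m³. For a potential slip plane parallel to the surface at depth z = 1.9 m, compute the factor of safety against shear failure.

For an infinite slope with a slip plane parallel to the surface (no pore pressure): FS = [c' + γz cos²β tanφ'] / [γz sinβ cosβ].
γz = 18.9·1.9 = 35.91 kN/m²
Numerator = 13.4 + 35.91·cos²33.7°·tan31.3° = 13.4 + 35.91·0.6921·0.6080 = 28.512 kPa
Denominator = 35.91·sin33.7°·cos33.7° = 35.91·0.5548·0.8320 = 16.576 kPa
FS = 28.512 / 16.576 = 1.720

FS = 1.72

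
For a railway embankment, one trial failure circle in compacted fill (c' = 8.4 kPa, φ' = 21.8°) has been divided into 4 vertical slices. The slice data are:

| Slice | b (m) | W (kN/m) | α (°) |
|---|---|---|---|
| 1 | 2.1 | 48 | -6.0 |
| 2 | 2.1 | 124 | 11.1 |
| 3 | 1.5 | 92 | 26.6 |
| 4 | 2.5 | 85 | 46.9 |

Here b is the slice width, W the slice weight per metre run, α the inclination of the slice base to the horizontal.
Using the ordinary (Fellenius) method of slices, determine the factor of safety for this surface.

FS = 1.67

Ordinary method of slices: FS = Σ[c'·Δl_i + (W_i cosα_i)·tanφ'] / Σ W_i sinα_i, with Δl_i = b_i / cosα_i.
Slice 1: Δl = 2.1/cos(-6.0°) = 2.112 m; N'_1 = 48·cos(-6.0°) = 47.7; c'Δl = 17.74; W sinα = -5.0
Slice 2: Δl = 2.1/cos11.1° = 2.140 m; N'_2 = 124·cos11.1° = 121.7; c'Δl = 17.98; W sinα = 23.9
Slice 3: Δl = 1.5/cos26.6° = 1.678 m; N'_3 = 92·cos26.6° = 82.3; c'Δl = 14.09; W sinα = 41.2
Slice 4: Δl = 2.5/cos46.9° = 3.659 m; N'_4 = 85·cos46.9° = 58.1; c'Δl = 30.73; W sinα = 62.1
Σc'Δl = 80.5 kN/m; ΣN' = 309.8 kN/m; ΣW sinα = 122.1 kN/m
Resisting = 80.5 + 309.8·tan21.8° = 80.5 + 123.9 = 204.4 kN/m
FS = 204.4 / 122.1 = 1.674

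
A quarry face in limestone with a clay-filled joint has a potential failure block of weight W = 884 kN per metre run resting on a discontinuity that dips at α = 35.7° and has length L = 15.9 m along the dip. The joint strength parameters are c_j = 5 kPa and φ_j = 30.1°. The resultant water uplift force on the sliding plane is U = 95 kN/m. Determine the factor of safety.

FS = 0.85

Resolving the block weight along and normal to the plane and applying the Mohr–Coulomb strength on the joint:
N' = W cosα − U = 884·cos35.7° − 95 = 622.9 kN/m
Driving force T = W sinα = 884·sin35.7° = 515.9 kN/m
Resisting force R = c_j·L + N'·tanφ_j = 5·15.9 + 622.9·tan30.1° = 79.5 + 361.1 = 440.6 kN/m
FS = R / T = 440.6 / 515.9 = 0.854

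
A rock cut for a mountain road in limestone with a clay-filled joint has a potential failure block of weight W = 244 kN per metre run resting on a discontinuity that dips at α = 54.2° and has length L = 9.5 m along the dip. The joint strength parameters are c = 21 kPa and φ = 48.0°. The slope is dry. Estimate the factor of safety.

Resolving the block weight along and normal to the plane and applying the Mohr–Coulomb strength on the joint:
N' = W cosα = 244·cos54.2° = 142.7 kN/m
Driving force T = W sinα = 244·sin54.2° = 197.9 kN/m
Resisting force R = c·L + N'·tanφ = 21·9.5 + 142.7·tan48.0° = 199.5 + 158.5 = 358.0 kN/m
FS = R / T = 358.0 / 197.9 = 1.809

FS = 1.81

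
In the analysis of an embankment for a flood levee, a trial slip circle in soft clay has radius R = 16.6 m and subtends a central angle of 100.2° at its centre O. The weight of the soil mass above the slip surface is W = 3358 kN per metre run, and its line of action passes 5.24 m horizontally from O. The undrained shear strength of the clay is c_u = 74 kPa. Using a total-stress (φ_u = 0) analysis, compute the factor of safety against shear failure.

FS = 2.03

Taking moments about the centre O, the resisting moment is provided by the undrained shear strength acting along the arc:
Arc length L_a = R·θ = 16.6·(100.2°·π/180) = 16.6·1.7488 = 29.03 m
M_R = c_u·L_a·R = 74·29.03·16.6 = 35661.0 kN·m/m
M_D = W·d = 3358·5.24 = 17595.9 kN·m/m
FS = M_R / M_D = 35661.0 / 17595.9 = 2.027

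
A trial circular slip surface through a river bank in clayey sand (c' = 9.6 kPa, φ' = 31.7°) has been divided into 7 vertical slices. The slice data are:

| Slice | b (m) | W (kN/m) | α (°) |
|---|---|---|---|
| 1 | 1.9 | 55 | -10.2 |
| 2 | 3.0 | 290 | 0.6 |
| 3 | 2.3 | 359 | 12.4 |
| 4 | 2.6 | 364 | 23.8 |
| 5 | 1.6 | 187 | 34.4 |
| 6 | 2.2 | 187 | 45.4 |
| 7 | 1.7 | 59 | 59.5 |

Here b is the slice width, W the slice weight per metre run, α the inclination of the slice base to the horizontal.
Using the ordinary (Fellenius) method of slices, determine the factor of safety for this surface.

FS = 1.99

Ordinary method of slices: FS = Σ[c'·Δl_i + (W_i cosα_i)·tanφ'] / Σ W_i sinα_i, with Δl_i = b_i / cosα_i.
Slice 1: Δl = 1.9/cos(-10.2°) = 1.931 m; N'_1 = 55·cos(-10.2°) = 54.1; c'Δl = 18.53; W sinα = -9.7
Slice 2: Δl = 3.0/cos0.6° = 3.000 m; N'_2 = 290·cos0.6° = 290.0; c'Δl = 28.80; W sinα = 3.0
Slice 3: Δl = 2.3/cos12.4° = 2.355 m; N'_3 = 359·cos12.4° = 350.6; c'Δl = 22.61; W sinα = 77.1
Slice 4: Δl = 2.6/cos23.8° = 2.842 m; N'_4 = 364·cos23.8° = 333.0; c'Δl = 27.28; W sinα = 146.9
Slice 5: Δl = 1.6/cos34.4° = 1.939 m; N'_5 = 187·cos34.4° = 154.3; c'Δl = 18.62; W sinα = 105.6
Slice 6: Δl = 2.2/cos45.4° = 3.133 m; N'_6 = 187·cos45.4° = 131.3; c'Δl = 30.08; W sinα = 133.1
Slice 7: Δl = 1.7/cos59.5° = 3.350 m; N'_7 = 59·cos59.5° = 29.9; c'Δl = 32.16; W sinα = 50.8
Σc'Δl = 178.1 kN/m; ΣN' = 1343.3 kN/m; ΣW sinα = 506.9 kN/m
Resisting = 178.1 + 1343.3·tan31.7° = 178.1 + 829.7 = 1007.7 kN/m
FS = 1007.7 / 506.9 = 1.988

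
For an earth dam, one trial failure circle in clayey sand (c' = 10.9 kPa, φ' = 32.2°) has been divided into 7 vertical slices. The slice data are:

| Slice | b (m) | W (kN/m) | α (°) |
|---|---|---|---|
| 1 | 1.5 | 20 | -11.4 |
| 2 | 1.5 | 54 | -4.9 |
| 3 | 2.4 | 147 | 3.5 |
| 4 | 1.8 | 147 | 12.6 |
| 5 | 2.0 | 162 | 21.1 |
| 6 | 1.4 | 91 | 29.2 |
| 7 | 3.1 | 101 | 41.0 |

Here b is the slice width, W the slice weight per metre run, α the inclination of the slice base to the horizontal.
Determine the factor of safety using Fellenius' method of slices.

Ordinary method of slices: FS = Σ[c'·Δl_i + (W_i cosα_i)·tanφ'] / Σ W_i sinα_i, with Δl_i = b_i / cosα_i.
Slice 1: Δl = 1.5/cos(-11.4°) = 1.530 m; N'_1 = 20·cos(-11.4°) = 19.6; c'Δl = 16.68; W sinα = -4.0
Slice 2: Δl = 1.5/cos(-4.9°) = 1.506 m; N'_2 = 54·cos(-4.9°) = 53.8; c'Δl = 16.41; W sinα = -4.6
Slice 3: Δl = 2.4/cos3.5° = 2.404 m; N'_3 = 147·cos3.5° = 146.7; c'Δl = 26.21; W sinα = 9.0
Slice 4: Δl = 1.8/cos12.6° = 1.844 m; N'_4 = 147·cos12.6° = 143.5; c'Δl = 20.10; W sinα = 32.1
Slice 5: Δl = 2.0/cos21.1° = 2.144 m; N'_5 = 162·cos21.1° = 151.1; c'Δl = 23.37; W sinα = 58.3
Slice 6: Δl = 1.4/cos29.2° = 1.604 m; N'_6 = 91·cos29.2° = 79.4; c'Δl = 17.48; W sinα = 44.4
Slice 7: Δl = 3.1/cos41.0° = 4.108 m; N'_7 = 101·cos41.0° = 76.2; c'Δl = 44.77; W sinα = 66.3
Σc'Δl = 165.0 kN/m; ΣN' = 670.4 kN/m; ΣW sinα = 201.5 kN/m
Resisting = 165.0 + 670.4·tan32.2° = 165.0 + 422.2 = 587.2 kN/m
FS = 587.2 / 201.5 = 2.915

FS = 2.91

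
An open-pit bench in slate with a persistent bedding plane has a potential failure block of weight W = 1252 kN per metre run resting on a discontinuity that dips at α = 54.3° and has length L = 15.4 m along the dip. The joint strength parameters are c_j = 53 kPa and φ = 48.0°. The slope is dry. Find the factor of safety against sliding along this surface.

FS = 1.60

Resolving the block weight along and normal to the plane and applying the Mohr–Coulomb strength on the joint:
N' = W cosα = 1252·cos54.3° = 730.6 kN/m
Driving force T = W sinα = 1252·sin54.3° = 1016.7 kN/m
Resisting force R = c_j·L + N'·tanφ = 53·15.4 + 730.6·tan48.0° = 816.2 + 811.4 = 1627.6 kN/m
FS = R / T = 1627.6 / 1016.7 = 1.601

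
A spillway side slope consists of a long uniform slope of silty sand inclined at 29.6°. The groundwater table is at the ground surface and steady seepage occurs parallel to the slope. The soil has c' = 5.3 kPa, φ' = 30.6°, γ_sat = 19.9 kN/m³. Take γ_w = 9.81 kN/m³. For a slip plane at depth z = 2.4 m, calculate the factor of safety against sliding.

FS = 0.79

With seepage parallel to the slope and the water table at the surface, the effective normal stress on the slip plane uses the buoyant unit weight γ' = γ_sat − γ_w while the driving shear stress uses γ_sat:
FS = [c' + γ' z cos²β tanφ'] / [γ_sat z sinβ cosβ]
γ' = 19.9 − 9.81 = 10.09 kN/m³
Numerator = 5.3 + 10.09·2.4·cos²29.6°·tan30.6° = 5.3 + 10.09·2.4·0.7560·0.5914 = 16.127 kPa
Denominator = 19.9·2.4·sin29.6°·cos29.6° = 19.9·2.4·0.4939·0.8695 = 20.512 kPa
FS = 16.127 / 20.512 = 0.786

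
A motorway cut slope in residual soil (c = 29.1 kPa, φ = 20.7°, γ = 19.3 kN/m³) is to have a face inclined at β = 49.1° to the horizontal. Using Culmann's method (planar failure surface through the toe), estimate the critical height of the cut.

H_c = 35.43 m

Culmann's analysis gives the critical failure plane at α_cr = (β + φ)/2 = (49.1 + 20.7)/2 = 34.9°, and the critical height
H_c = (4c/γ) · sinβ cosφ / [1 − cos(β − φ)]
    = (4·29.1/19.3) · sin49.1°·cos20.7° / [1 − cos(28.4°)]
    = 6.031 · 0.7559·0.9354 / [1 − 0.8796]
    = 6.031 · 0.7071 / 0.1204
    = 35.43 m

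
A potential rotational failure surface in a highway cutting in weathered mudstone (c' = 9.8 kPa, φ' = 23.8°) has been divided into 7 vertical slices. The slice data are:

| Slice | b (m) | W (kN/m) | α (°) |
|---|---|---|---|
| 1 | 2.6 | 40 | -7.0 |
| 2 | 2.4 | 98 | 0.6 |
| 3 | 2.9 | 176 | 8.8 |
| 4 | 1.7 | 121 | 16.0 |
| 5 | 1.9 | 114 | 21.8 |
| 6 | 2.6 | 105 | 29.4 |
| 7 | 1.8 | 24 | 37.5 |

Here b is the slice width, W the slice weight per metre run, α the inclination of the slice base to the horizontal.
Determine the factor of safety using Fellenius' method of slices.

Ordinary method of slices: FS = Σ[c'·Δl_i + (W_i cosα_i)·tanφ'] / Σ W_i sinα_i, with Δl_i = b_i / cosα_i.
Slice 1: Δl = 2.6/cos(-7.0°) = 2.620 m; N'_1 = 40·cos(-7.0°) = 39.7; c'Δl = 25.67; W sinα = -4.9
Slice 2: Δl = 2.4/cos0.6° = 2.400 m; N'_2 = 98·cos0.6° = 98.0; c'Δl = 23.52; W sinα = 1.0
Slice 3: Δl = 2.9/cos8.8° = 2.935 m; N'_3 = 176·cos8.8° = 173.9; c'Δl = 28.76; W sinα = 26.9
Slice 4: Δl = 1.7/cos16.0° = 1.769 m; N'_4 = 121·cos16.0° = 116.3; c'Δl = 17.33; W sinα = 33.4
Slice 5: Δl = 1.9/cos21.8° = 2.046 m; N'_5 = 114·cos21.8° = 105.8; c'Δl = 20.05; W sinα = 42.3
Slice 6: Δl = 2.6/cos29.4° = 2.984 m; N'_6 = 105·cos29.4° = 91.5; c'Δl = 29.25; W sinα = 51.5
Slice 7: Δl = 1.8/cos37.5° = 2.269 m; N'_7 = 24·cos37.5° = 19.0; c'Δl = 22.23; W sinα = 14.6
Σc'Δl = 166.8 kN/m; ΣN' = 644.3 kN/m; ΣW sinα = 164.9 kN/m
Resisting = 166.8 + 644.3·tan23.8° = 166.8 + 284.2 = 451.0 kN/m
FS = 451.0 / 164.9 = 2.735

FS = 2.73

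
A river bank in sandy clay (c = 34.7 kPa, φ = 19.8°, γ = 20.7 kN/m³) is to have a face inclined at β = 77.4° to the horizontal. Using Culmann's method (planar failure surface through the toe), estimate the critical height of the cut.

Culmann's analysis gives the critical failure plane at α_cr = (β + φ)/2 = (77.4 + 19.8)/2 = 48.6°, and the critical height
H_c = (4c/γ) · sinβ cosφ / [1 − cos(β − φ)]
    = (4·34.7/20.7) · sin77.4°·cos19.8° / [1 − cos(57.6°)]
    = 6.705 · 0.9759·0.9409 / [1 − 0.5358]
    = 6.705 · 0.9182 / 0.4642
    = 13.26 m

H_c = 13.26 m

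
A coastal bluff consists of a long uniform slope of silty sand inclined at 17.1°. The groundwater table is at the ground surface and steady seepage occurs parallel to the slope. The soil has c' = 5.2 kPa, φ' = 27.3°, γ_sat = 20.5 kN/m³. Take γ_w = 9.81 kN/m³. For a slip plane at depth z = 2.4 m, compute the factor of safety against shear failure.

With seepage parallel to the slope and the water table at the surface, the effective normal stress on the slip plane uses the buoyant unit weight γ' = γ_sat − γ_w while the driving shear stress uses γ_sat:
FS = [c' + γ' z cos²β tanφ'] / [γ_sat z sinβ cosβ]
γ' = 20.5 − 9.81 = 10.69 kN/m³
Numerator = 5.2 + 10.69·2.4·cos²17.1°·tan27.3° = 5.2 + 10.69·2.4·0.9135·0.5161 = 17.297 kPa
Denominator = 20.5·2.4·sin17.1°·cos17.1° = 20.5·2.4·0.2940·0.9558 = 13.827 kPa
FS = 17.297 / 13.827 = 1.251

FS = 1.25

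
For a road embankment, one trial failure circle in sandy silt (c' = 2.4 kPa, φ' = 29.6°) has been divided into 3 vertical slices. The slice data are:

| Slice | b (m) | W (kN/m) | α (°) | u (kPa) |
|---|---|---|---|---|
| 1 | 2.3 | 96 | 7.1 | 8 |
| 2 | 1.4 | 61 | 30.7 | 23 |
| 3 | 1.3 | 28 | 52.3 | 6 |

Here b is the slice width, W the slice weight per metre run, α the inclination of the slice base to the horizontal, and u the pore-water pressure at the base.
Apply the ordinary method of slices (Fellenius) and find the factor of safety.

Ordinary method of slices: FS = Σ[c'·Δl_i + (W_i cosα_i − u_i·Δl_i)·tanφ'] / Σ W_i sinα_i, with Δl_i = b_i / cosα_i.
Slice 1: Δl = 2.3/cos7.1° = 2.318 m; N'_1 = 96·cos7.1° − 8·2.318 = 76.7; c'Δl = 5.56; W sinα = 11.9
Slice 2: Δl = 1.4/cos30.7° = 1.628 m; N'_2 = 61·cos30.7° − 23·1.628 = 15.0; c'Δl = 3.91; W sinα = 31.1
Slice 3: Δl = 1.3/cos52.3° = 2.126 m; N'_3 = 28·cos52.3° − 6·2.126 = 4.4; c'Δl = 5.10; W sinα = 22.2
Σc'Δl = 14.6 kN/m; ΣN' = 96.1 kN/m; ΣW sinα = 65.2 kN/m
Resisting = 14.6 + 96.1·tan29.6° = 14.6 + 54.6 = 69.2 kN/m
FS = 69.2 / 65.2 = 1.061

FS = 1.06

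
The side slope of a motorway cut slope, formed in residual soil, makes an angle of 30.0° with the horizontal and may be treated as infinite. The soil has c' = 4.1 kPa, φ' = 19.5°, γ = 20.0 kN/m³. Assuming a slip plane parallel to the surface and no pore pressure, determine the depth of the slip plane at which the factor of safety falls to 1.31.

Setting FS = 1.31 in FS = [c' + γz cos²β tanφ'] / [γz sinβ cosβ] and solving for z:
z = c' / [γ cosβ (FS·sinβ − cosβ·tanφ')]
  = 4.1 / [20.0·cos30.0°·(1.31·sin30.0° − cos30.0°·tan19.5°)]
  = 4.1 / [20.0·0.8660·(1.31·0.5000 − 0.8660·0.3541)]
  = 4.1 / 6.0332 = 0.680 m

z = 0.68 m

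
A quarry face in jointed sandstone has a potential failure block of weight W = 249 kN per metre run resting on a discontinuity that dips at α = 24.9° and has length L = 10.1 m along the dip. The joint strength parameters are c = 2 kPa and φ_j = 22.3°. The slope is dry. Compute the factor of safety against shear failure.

Resolving the block weight along and normal to the plane and applying the Mohr–Coulomb strength on the joint:
N' = W cosα = 249·cos24.9° = 225.9 kN/m
Driving force T = W sinα = 249·sin24.9° = 104.8 kN/m
Resisting force R = c·L + N'·tanφ_j = 2·10.1 + 225.9·tan22.3° = 20.2 + 92.6 = 112.8 kN/m
FS = R / T = 112.8 / 104.8 = 1.076

FS = 1.08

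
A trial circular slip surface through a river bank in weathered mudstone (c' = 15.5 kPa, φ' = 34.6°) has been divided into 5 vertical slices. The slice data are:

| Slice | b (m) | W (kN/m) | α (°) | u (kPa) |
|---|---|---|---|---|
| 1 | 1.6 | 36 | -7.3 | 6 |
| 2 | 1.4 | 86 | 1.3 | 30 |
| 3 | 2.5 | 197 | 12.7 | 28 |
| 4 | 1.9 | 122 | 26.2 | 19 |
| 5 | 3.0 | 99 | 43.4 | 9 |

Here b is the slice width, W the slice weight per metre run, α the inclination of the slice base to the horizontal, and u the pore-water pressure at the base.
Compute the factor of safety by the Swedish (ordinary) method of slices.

Ordinary method of slices: FS = Σ[c'·Δl_i + (W_i cosα_i − u_i·Δl_i)·tanφ'] / Σ W_i sinα_i, with Δl_i = b_i / cosα_i.
Slice 1: Δl = 1.6/cos(-7.3°) = 1.613 m; N'_1 = 36·cos(-7.3°) − 6·1.613 = 26.0; c'Δl = 25.00; W sinα = -4.6
Slice 2: Δl = 1.4/cos1.3° = 1.400 m; N'_2 = 86·cos1.3° − 30·1.400 = 44.0; c'Δl = 21.71; W sinα = 2.0
Slice 3: Δl = 2.5/cos12.7° = 2.563 m; N'_3 = 197·cos12.7° − 28·2.563 = 120.4; c'Δl = 39.72; W sinα = 43.3
Slice 4: Δl = 1.9/cos26.2° = 2.118 m; N'_4 = 122·cos26.2° − 19·2.118 = 69.2; c'Δl = 32.82; W sinα = 53.9
Slice 5: Δl = 3.0/cos43.4° = 4.129 m; N'_5 = 99·cos43.4° − 9·4.129 = 34.8; c'Δl = 64.00; W sinα = 68.0
Σc'Δl = 183.3 kN/m; ΣN' = 294.4 kN/m; ΣW sinα = 162.6 kN/m
Resisting = 183.3 + 294.4·tan34.6° = 183.3 + 203.1 = 386.4 kN/m
FS = 386.4 / 162.6 = 2.377

FS = 2.38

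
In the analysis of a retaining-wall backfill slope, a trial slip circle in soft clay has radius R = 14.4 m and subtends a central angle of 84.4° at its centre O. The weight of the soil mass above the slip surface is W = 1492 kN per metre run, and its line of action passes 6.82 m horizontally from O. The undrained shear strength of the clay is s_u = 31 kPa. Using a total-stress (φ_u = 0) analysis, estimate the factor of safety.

Taking moments about the centre O, the resisting moment is provided by the undrained shear strength acting along the arc:
Arc length L_a = R·θ = 14.4·(84.4°·π/180) = 14.4·1.4731 = 21.21 m
M_R = s_u·L_a·R = 31·21.21·14.4 = 9469.1 kN·m/m
M_D = W·d = 1492·6.82 = 10175.4 kN·m/m
FS = M_R / M_D = 9469.1 / 10175.4 = 0.931

FS = 0.93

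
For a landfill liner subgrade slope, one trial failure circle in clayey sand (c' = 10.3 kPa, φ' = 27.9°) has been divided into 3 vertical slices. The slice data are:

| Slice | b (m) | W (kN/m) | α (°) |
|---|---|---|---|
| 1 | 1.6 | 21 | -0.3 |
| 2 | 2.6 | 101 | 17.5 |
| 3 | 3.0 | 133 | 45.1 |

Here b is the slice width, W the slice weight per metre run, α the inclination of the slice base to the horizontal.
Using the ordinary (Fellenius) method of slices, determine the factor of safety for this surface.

Ordinary method of slices: FS = Σ[c'·Δl_i + (W_i cosα_i)·tanφ'] / Σ W_i sinα_i, with Δl_i = b_i / cosα_i.
Slice 1: Δl = 1.6/cos(-0.3°) = 1.600 m; N'_1 = 21·cos(-0.3°) = 21.0; c'Δl = 16.48; W sinα = -0.1
Slice 2: Δl = 2.6/cos17.5° = 2.726 m; N'_2 = 101·cos17.5° = 96.3; c'Δl = 28.08; W sinα = 30.4
Slice 3: Δl = 3.0/cos45.1° = 4.250 m; N'_3 = 133·cos45.1° = 93.9; c'Δl = 43.78; W sinα = 94.2
Σc'Δl = 88.3 kN/m; ΣN' = 211.2 kN/m; ΣW sinα = 124.5 kN/m
Resisting = 88.3 + 211.2·tan27.9° = 88.3 + 111.8 = 200.2 kN/m
FS = 200.2 / 124.5 = 1.608

FS = 1.61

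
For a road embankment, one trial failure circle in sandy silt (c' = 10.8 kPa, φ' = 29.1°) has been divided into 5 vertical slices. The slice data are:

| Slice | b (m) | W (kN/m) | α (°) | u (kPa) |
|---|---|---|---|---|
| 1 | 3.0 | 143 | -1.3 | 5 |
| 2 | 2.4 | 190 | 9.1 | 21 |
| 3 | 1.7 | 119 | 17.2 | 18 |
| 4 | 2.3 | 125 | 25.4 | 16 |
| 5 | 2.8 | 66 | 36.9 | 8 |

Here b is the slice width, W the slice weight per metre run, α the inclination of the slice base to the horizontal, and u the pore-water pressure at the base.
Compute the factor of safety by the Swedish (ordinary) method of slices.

FS = 2.51

Ordinary method of slices: FS = Σ[c'·Δl_i + (W_i cosα_i − u_i·Δl_i)·tanφ'] / Σ W_i sinα_i, with Δl_i = b_i / cosα_i.
Slice 1: Δl = 3.0/cos(-1.3°) = 3.001 m; N'_1 = 143·cos(-1.3°) − 5·3.001 = 128.0; c'Δl = 32.41; W sinα = -3.2
Slice 2: Δl = 2.4/cos9.1° = 2.431 m; N'_2 = 190·cos9.1° − 21·2.431 = 136.6; c'Δl = 26.25; W sinα = 30.1
Slice 3: Δl = 1.7/cos17.2° = 1.780 m; N'_3 = 119·cos17.2° − 18·1.780 = 81.6; c'Δl = 19.22; W sinα = 35.2
Slice 4: Δl = 2.3/cos25.4° = 2.546 m; N'_4 = 125·cos25.4° − 16·2.546 = 72.2; c'Δl = 27.50; W sinα = 53.6
Slice 5: Δl = 2.8/cos36.9° = 3.501 m; N'_5 = 66·cos36.9° − 8·3.501 = 24.8; c'Δl = 37.81; W sinα = 39.6
Σc'Δl = 143.2 kN/m; ΣN' = 443.1 kN/m; ΣW sinα = 155.2 kN/m
Resisting = 143.2 + 443.1·tan29.1° = 143.2 + 246.6 = 389.8 kN/m
FS = 389.8 / 155.2 = 2.511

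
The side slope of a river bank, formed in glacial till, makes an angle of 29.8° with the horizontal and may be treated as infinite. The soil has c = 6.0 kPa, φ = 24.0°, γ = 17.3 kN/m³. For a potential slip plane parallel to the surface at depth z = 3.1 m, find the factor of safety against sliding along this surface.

For an infinite slope with a slip plane parallel to the surface (no pore pressure): FS = [c + γz cos²β tanφ] / [γz sinβ cosβ].
γz = 17.3·3.1 = 53.63 kN/m²
Numerator = 6.0 + 53.63·cos²29.8°·tan24.0° = 6.0 + 53.63·0.7530·0.4452 = 23.980 kPa
Denominator = 53.63·sin29.8°·cos29.8° = 53.63·0.4970·0.8678 = 23.128 kPa
FS = 23.980 / 23.128 = 1.037

FS = 1.04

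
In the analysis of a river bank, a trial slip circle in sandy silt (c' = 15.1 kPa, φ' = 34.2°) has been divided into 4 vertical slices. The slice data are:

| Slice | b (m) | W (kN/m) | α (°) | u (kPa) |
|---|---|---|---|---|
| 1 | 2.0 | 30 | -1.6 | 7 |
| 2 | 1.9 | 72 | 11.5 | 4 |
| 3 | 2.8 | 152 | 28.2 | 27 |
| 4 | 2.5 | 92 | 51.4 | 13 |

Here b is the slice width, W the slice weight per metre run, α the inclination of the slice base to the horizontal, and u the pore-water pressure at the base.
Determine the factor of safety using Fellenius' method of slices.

Ordinary method of slices: FS = Σ[c'·Δl_i + (W_i cosα_i − u_i·Δl_i)·tanφ'] / Σ W_i sinα_i, with Δl_i = b_i / cosα_i.
Slice 1: Δl = 2.0/cos(-1.6°) = 2.001 m; N'_1 = 30·cos(-1.6°) − 7·2.001 = 16.0; c'Δl = 30.21; W sinα = -0.8
Slice 2: Δl = 1.9/cos11.5° = 1.939 m; N'_2 = 72·cos11.5° − 4·1.939 = 62.8; c'Δl = 29.28; W sinα = 14.4
Slice 3: Δl = 2.8/cos28.2° = 3.177 m; N'_3 = 152·cos28.2° − 27·3.177 = 48.2; c'Δl = 47.97; W sinα = 71.8
Slice 4: Δl = 2.5/cos51.4° = 4.007 m; N'_4 = 92·cos51.4° − 13·4.007 = 5.3; c'Δl = 60.51; W sinα = 71.9
Σc'Δl = 168.0 kN/m; ΣN' = 132.3 kN/m; ΣW sinα = 157.2 kN/m
Resisting = 168.0 + 132.3·tan34.2° = 168.0 + 89.9 = 257.9 kN/m
FS = 257.9 / 157.2 = 1.640

FS = 1.64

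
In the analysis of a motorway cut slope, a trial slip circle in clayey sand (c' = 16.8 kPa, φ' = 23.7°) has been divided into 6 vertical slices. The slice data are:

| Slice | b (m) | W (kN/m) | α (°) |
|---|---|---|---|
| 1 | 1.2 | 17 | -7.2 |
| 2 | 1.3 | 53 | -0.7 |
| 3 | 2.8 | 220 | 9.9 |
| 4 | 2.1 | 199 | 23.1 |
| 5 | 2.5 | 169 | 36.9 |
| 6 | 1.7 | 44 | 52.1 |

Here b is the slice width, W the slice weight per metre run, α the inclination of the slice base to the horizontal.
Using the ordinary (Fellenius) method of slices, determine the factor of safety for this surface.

Ordinary method of slices: FS = Σ[c'·Δl_i + (W_i cosα_i)·tanφ'] / Σ W_i sinα_i, with Δl_i = b_i / cosα_i.
Slice 1: Δl = 1.2/cos(-7.2°) = 1.210 m; N'_1 = 17·cos(-7.2°) = 16.9; c'Δl = 20.32; W sinα = -2.1
Slice 2: Δl = 1.3/cos(-0.7°) = 1.300 m; N'_2 = 53·cos(-0.7°) = 53.0; c'Δl = 21.84; W sinα = -0.6
Slice 3: Δl = 2.8/cos9.9° = 2.842 m; N'_3 = 220·cos9.9° = 216.7; c'Δl = 47.75; W sinα = 37.8
Slice 4: Δl = 2.1/cos23.1° = 2.283 m; N'_4 = 199·cos23.1° = 183.0; c'Δl = 38.36; W sinα = 78.1
Slice 5: Δl = 2.5/cos36.9° = 3.126 m; N'_5 = 169·cos36.9° = 135.1; c'Δl = 52.52; W sinα = 101.5
Slice 6: Δl = 1.7/cos52.1° = 2.767 m; N'_6 = 44·cos52.1° = 27.0; c'Δl = 46.49; W sinα = 34.7
Σc'Δl = 227.3 kN/m; ΣN' = 631.8 kN/m; ΣW sinα = 249.3 kN/m
Resisting = 227.3 + 631.8·tan23.7° = 227.3 + 277.3 = 504.6 kN/m
FS = 504.6 / 249.3 = 2.024

FS = 2.02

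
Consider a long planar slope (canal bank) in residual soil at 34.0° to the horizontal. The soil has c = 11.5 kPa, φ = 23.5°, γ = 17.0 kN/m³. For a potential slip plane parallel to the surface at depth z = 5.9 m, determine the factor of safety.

FS = 0.89

For an infinite slope with a slip plane parallel to the surface (no pore pressure): FS = [c + γz cos²β tanφ] / [γz sinβ cosβ].
γz = 17.0·5.9 = 100.30 kN/m²
Numerator = 11.5 + 100.30·cos²34.0°·tan23.5° = 11.5 + 100.30·0.6873·0.4348 = 41.474 kPa
Denominator = 100.30·sin34.0°·cos34.0° = 100.30·0.5592·0.8290 = 46.498 kPa
FS = 41.474 / 46.498 = 0.892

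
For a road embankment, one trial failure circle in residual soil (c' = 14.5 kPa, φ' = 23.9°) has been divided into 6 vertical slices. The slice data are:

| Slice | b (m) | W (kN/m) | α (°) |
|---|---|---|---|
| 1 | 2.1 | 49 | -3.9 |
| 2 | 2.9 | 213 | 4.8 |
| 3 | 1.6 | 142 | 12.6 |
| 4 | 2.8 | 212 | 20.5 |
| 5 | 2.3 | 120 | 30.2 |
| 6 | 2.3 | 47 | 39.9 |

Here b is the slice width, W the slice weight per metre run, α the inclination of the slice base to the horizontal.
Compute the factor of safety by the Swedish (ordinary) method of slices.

Ordinary method of slices: FS = Σ[c'·Δl_i + (W_i cosα_i)·tanφ'] / Σ W_i sinα_i, with Δl_i = b_i / cosα_i.
Slice 1: Δl = 2.1/cos(-3.9°) = 2.105 m; N'_1 = 49·cos(-3.9°) = 48.9; c'Δl = 30.52; W sinα = -3.3
Slice 2: Δl = 2.9/cos4.8° = 2.910 m; N'_2 = 213·cos4.8° = 212.3; c'Δl = 42.20; W sinα = 17.8
Slice 3: Δl = 1.6/cos12.6° = 1.639 m; N'_3 = 142·cos12.6° = 138.6; c'Δl = 23.77; W sinα = 31.0
Slice 4: Δl = 2.8/cos20.5° = 2.989 m; N'_4 = 212·cos20.5° = 198.6; c'Δl = 43.34; W sinα = 74.2
Slice 5: Δl = 2.3/cos30.2° = 2.661 m; N'_5 = 120·cos30.2° = 103.7; c'Δl = 38.59; W sinα = 60.4
Slice 6: Δl = 2.3/cos39.9° = 2.998 m; N'_6 = 47·cos39.9° = 36.1; c'Δl = 43.47; W sinα = 30.1
Σc'Δl = 221.9 kN/m; ΣN' = 738.1 kN/m; ΣW sinα = 210.2 kN/m
Resisting = 221.9 + 738.1·tan23.9° = 221.9 + 327.1 = 549.0 kN/m
FS = 549.0 / 210.2 = 2.611

FS = 2.61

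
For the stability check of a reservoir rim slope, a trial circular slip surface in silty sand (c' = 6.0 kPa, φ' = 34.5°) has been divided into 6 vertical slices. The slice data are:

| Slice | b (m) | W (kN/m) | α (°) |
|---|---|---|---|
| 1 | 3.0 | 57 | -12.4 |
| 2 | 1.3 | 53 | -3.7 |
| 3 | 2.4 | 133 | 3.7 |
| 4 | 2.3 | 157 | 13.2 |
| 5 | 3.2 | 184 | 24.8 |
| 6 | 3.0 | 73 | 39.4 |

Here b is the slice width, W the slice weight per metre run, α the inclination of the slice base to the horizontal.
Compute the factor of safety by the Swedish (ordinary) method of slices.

Ordinary method of slices: FS = Σ[c'·Δl_i + (W_i cosα_i)·tanφ'] / Σ W_i sinα_i, with Δl_i = b_i / cosα_i.
Slice 1: Δl = 3.0/cos(-12.4°) = 3.072 m; N'_1 = 57·cos(-12.4°) = 55.7; c'Δl = 18.43; W sinα = -12.2
Slice 2: Δl = 1.3/cos(-3.7°) = 1.303 m; N'_2 = 53·cos(-3.7°) = 52.9; c'Δl = 7.82; W sinα = -3.4
Slice 3: Δl = 2.4/cos3.7° = 2.405 m; N'_3 = 133·cos3.7° = 132.7; c'Δl = 14.43; W sinα = 8.6
Slice 4: Δl = 2.3/cos13.2° = 2.362 m; N'_4 = 157·cos13.2° = 152.9; c'Δl = 14.17; W sinα = 35.9
Slice 5: Δl = 3.2/cos24.8° = 3.525 m; N'_5 = 184·cos24.8° = 167.0; c'Δl = 21.15; W sinα = 77.2
Slice 6: Δl = 3.0/cos39.4° = 3.882 m; N'_6 = 73·cos39.4° = 56.4; c'Δl = 23.29; W sinα = 46.3
Σc'Δl = 99.3 kN/m; ΣN' = 617.6 kN/m; ΣW sinα = 152.3 kN/m
Resisting = 99.3 + 617.6·tan34.5° = 99.3 + 424.4 = 523.7 kN/m
FS = 523.7 / 152.3 = 3.439

FS = 3.44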